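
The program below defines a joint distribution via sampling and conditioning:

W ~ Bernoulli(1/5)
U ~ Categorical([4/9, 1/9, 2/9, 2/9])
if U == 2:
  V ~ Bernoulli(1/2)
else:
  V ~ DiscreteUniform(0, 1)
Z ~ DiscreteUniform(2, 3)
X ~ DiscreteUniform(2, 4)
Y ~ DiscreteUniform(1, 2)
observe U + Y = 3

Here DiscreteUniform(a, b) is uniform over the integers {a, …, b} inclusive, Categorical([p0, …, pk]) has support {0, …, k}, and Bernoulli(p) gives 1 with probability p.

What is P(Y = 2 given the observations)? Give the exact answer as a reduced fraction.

P(Y = 2 | obs) = 1/3

Enumerate traces; 48 have nonzero weight after conditioning:
  (W=0, U=1, V=0, Z=2, X=2, Y=2) weight 1/270
  (W=0, U=1, V=0, Z=2, X=3, Y=2) weight 1/270
  (W=0, U=1, V=0, Z=2, X=4, Y=2) weight 1/270
  (W=0, U=1, V=0, Z=3, X=2, Y=2) weight 1/270
  (W=0, U=1, V=0, Z=3, X=3, Y=2) weight 1/270
  (W=0, U=1, V=0, Z=3, X=4, Y=2) weight 1/270
  (W=0, U=1, V=1, Z=2, X=2, Y=2) weight 1/270
  (W=0, U=1, V=1, Z=2, X=3, Y=2) weight 1/270
  (W=0, U=2, V=0, Z=2, X=2, Y=1) weight 1/135
  … 39 more
Group by Y:
  weight(Y=1) = 1/9
  weight(Y=2) = 1/18
Total weight = 1/9 + 1/18 = 1/6
P(Y=1 | obs) = 1/9 / 1/6 = 2/3
P(Y=2 | obs) = 1/18 / 1/6 = 1/3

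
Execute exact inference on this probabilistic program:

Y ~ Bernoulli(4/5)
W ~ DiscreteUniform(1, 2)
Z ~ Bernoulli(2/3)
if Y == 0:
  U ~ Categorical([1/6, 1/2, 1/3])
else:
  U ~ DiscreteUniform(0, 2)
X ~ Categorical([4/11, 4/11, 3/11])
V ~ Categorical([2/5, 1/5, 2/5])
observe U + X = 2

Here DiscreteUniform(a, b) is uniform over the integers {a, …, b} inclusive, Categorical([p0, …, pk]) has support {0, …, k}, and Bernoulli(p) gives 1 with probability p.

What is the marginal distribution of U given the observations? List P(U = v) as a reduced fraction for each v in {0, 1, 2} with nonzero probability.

P(U=0) = 9/37, P(U=1) = 44/111, P(U=2) = 40/111

Enumerate traces; 72 have nonzero weight after conditioning:
  (Y=0, W=1, Z=0, U=0, X=2, V=0) weight 1/1650
  (Y=0, W=1, Z=0, U=0, X=2, V=1) weight 1/3300
  (Y=0, W=1, Z=0, U=0, X=2, V=2) weight 1/1650
  (Y=0, W=1, Z=0, U=1, X=1, V=0) weight 2/825
  (Y=0, W=1, Z=0, U=1, X=1, V=1) weight 1/825
  (Y=0, W=1, Z=0, U=1, X=1, V=2) weight 2/825
  (Y=0, W=1, Z=0, U=2, X=0, V=0) weight 4/2475
  (Y=0, W=1, Z=0, U=2, X=0, V=1) weight 2/2475
  … 64 more
Group by U:
  weight(U=0) = 9/110
  weight(U=1) = 2/15
  weight(U=2) = 4/33
Total weight = 9/110 + 2/15 + 4/33 = 37/110
P(U=0 | obs) = 9/110 / 37/110 = 9/37
P(U=1 | obs) = 2/15 / 37/110 = 44/111
P(U=2 | obs) = 4/33 / 37/110 = 40/111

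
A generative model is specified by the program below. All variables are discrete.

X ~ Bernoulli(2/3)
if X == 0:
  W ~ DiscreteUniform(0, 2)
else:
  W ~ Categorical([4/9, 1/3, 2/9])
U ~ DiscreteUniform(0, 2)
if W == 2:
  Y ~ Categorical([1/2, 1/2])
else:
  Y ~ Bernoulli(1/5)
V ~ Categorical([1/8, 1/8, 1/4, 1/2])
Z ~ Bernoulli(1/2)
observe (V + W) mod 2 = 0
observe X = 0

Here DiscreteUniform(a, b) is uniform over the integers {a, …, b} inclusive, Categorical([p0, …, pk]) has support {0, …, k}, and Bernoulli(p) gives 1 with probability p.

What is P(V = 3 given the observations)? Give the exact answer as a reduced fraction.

Enumerate traces; 72 have nonzero weight after conditioning:
  (X=0, W=0, U=0, Y=0, V=0, Z=0) weight 1/540
  (X=0, W=0, U=0, Y=0, V=0, Z=1) weight 1/540
  (X=0, W=0, U=0, Y=0, V=2, Z=0) weight 1/270
  (X=0, W=0, U=0, Y=0, V=2, Z=1) weight 1/270
  (X=0, W=0, U=0, Y=1, V=0, Z=0) weight 1/2160
  (X=0, W=0, U=0, Y=1, V=0, Z=1) weight 1/2160
  (X=0, W=0, U=0, Y=1, V=2, Z=0) weight 1/1080
  (X=0, W=0, U=0, Y=1, V=2, Z=1) weight 1/1080
  (X=0, W=1, U=0, Y=0, V=1, Z=0) weight 1/540
  (X=0, W=1, U=0, Y=0, V=3, Z=0) weight 1/135
  … 62 more
Group by V:
  weight(V=0) = 1/36
  weight(V=1) = 1/72
  weight(V=2) = 1/18
  weight(V=3) = 1/18
Total weight = 1/36 + 1/72 + 1/18 + 1/18 = 11/72
P(V=0 | obs) = 1/36 / 11/72 = 2/11
P(V=1 | obs) = 1/72 / 11/72 = 1/11
P(V=2 | obs) = 1/18 / 11/72 = 4/11
P(V=3 | obs) = 1/18 / 11/72 = 4/11

P(V = 3 | obs) = 4/11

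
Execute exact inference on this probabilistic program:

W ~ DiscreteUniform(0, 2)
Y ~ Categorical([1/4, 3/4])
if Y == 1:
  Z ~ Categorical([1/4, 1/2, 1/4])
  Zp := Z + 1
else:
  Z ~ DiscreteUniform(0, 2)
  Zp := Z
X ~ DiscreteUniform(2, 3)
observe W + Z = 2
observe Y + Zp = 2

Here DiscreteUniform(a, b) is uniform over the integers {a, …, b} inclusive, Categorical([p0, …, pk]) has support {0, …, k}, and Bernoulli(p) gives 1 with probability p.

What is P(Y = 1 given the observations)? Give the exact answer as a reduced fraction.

Enumerate traces; 4 have nonzero weight after conditioning:
  (W=0, Y=0, Z=2, X=2) weight 1/72
  (W=0, Y=0, Z=2, X=3) weight 1/72
  (W=2, Y=1, Z=0, X=2) weight 1/32
  (W=2, Y=1, Z=0, X=3) weight 1/32
Group by Y:
  weight(Y=0) = 1/36
  weight(Y=1) = 1/16
Total weight = 1/36 + 1/16 = 13/144
P(Y=0 | obs) = 1/36 / 13/144 = 4/13
P(Y=1 | obs) = 1/16 / 13/144 = 9/13

P(Y = 1 | obs) = 9/13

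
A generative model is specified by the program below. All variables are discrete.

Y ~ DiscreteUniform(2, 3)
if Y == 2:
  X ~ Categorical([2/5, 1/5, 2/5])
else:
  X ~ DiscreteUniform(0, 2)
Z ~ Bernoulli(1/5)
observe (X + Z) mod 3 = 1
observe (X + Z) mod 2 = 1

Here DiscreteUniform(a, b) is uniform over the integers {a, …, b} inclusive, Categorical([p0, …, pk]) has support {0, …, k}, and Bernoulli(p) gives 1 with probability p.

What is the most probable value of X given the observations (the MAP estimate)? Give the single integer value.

argmax_v P(X = v | obs) = 1

Enumerate traces; 4 have nonzero weight after conditioning:
  (Y=2, X=0, Z=1) weight 1/25
  (Y=2, X=1, Z=0) weight 2/25
  (Y=3, X=0, Z=1) weight 1/30
  (Y=3, X=1, Z=0) weight 2/15
Group by X:
  weight(X=0) = 11/150
  weight(X=1) = 16/75
Total weight = 11/150 + 16/75 = 43/150
P(X=0 | obs) = 11/150 / 43/150 = 11/43
P(X=1 | obs) = 16/75 / 43/150 = 32/43
argmax = 1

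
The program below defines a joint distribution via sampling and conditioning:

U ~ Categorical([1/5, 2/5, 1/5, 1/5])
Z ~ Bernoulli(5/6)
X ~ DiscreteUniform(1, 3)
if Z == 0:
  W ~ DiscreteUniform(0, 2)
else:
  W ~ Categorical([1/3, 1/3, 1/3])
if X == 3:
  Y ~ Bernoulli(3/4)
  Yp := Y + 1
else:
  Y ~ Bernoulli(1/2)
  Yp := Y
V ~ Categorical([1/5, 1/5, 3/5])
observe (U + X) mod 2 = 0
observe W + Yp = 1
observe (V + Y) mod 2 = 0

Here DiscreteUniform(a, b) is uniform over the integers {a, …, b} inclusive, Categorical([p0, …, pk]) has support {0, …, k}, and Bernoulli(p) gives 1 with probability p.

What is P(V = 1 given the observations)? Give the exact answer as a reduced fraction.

P(V = 1 | obs) = 5/31

Enumerate traces; 32 have nonzero weight after conditioning:
  (U=0, Z=0, X=2, W=0, Y=1, V=1) weight 1/2700
  (U=0, Z=0, X=2, W=1, Y=0, V=0) weight 1/2700
  (U=0, Z=0, X=2, W=1, Y=0, V=2) weight 1/900
  (U=0, Z=1, X=2, W=0, Y=1, V=1) weight 1/540
  (U=0, Z=1, X=2, W=1, Y=0, V=0) weight 1/540
  (U=0, Z=1, X=2, W=1, Y=0, V=2) weight 1/180
  (U=1, Z=0, X=1, W=0, Y=1, V=1) weight 1/1350
  (U=1, Z=0, X=1, W=1, Y=0, V=0) weight 1/1350
  … 24 more
Group by V:
  weight(V=0) = 13/900
  weight(V=1) = 1/90
  weight(V=2) = 13/300
Total weight = 13/900 + 1/90 + 13/300 = 31/450
P(V=0 | obs) = 13/900 / 31/450 = 13/62
P(V=1 | obs) = 1/90 / 31/450 = 5/31
P(V=2 | obs) = 13/300 / 31/450 = 39/62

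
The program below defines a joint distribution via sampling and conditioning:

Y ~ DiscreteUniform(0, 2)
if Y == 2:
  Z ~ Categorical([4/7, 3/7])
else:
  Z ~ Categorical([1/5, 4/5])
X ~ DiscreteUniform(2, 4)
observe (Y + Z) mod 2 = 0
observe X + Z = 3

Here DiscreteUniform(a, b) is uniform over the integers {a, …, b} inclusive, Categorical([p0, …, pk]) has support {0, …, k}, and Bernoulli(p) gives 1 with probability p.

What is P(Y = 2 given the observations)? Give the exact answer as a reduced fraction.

P(Y = 2 | obs) = 4/11

Enumerate traces; 3 have nonzero weight after conditioning:
  (Y=0, Z=0, X=3) weight 1/45
  (Y=1, Z=1, X=2) weight 4/45
  (Y=2, Z=0, X=3) weight 4/63
Group by Y:
  weight(Y=0) = 1/45
  weight(Y=1) = 4/45
  weight(Y=2) = 4/63
Total weight = 1/45 + 4/45 + 4/63 = 11/63
P(Y=0 | obs) = 1/45 / 11/63 = 7/55
P(Y=1 | obs) = 4/45 / 11/63 = 28/55
P(Y=2 | obs) = 4/63 / 11/63 = 4/11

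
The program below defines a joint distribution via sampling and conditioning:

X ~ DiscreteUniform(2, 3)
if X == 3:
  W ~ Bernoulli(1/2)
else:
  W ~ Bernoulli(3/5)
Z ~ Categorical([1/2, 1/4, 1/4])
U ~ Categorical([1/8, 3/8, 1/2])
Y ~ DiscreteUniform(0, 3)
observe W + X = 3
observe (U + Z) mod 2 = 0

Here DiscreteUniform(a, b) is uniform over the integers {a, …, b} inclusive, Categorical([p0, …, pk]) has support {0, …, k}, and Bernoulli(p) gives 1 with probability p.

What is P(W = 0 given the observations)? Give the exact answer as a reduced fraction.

Enumerate traces; 40 have nonzero weight after conditioning:
  (X=2, W=1, Z=0, U=0, Y=0) weight 3/640
  (X=2, W=1, Z=0, U=0, Y=1) weight 3/640
  (X=2, W=1, Z=0, U=0, Y=2) weight 3/640
  (X=2, W=1, Z=0, U=0, Y=3) weight 3/640
  (X=2, W=1, Z=0, U=2, Y=0) weight 3/160
  (X=2, W=1, Z=0, U=2, Y=1) weight 3/160
  (X=2, W=1, Z=0, U=2, Y=2) weight 3/160
  (X=2, W=1, Z=0, U=2, Y=3) weight 3/160
  (X=3, W=0, Z=0, U=0, Y=0) weight 1/256
  … 31 more
Group by W:
  weight(W=0) = 9/64
  weight(W=1) = 27/160
Total weight = 9/64 + 27/160 = 99/320
P(W=0 | obs) = 9/64 / 99/320 = 5/11
P(W=1 | obs) = 27/160 / 99/320 = 6/11

P(W = 0 | obs) = 5/11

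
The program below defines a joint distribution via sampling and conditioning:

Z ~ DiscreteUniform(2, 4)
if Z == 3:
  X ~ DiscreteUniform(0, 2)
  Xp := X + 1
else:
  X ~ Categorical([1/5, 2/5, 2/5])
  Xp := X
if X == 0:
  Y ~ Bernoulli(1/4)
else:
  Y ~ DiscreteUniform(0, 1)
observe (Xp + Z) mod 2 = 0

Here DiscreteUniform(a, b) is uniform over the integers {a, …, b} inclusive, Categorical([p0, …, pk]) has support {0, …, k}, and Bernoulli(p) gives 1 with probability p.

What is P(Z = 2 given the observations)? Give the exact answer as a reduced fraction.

P(Z = 2 | obs) = 9/28

Enumerate traces; 12 have nonzero weight after conditioning:
  (Z=2, X=0, Y=0) weight 1/20
  (Z=2, X=0, Y=1) weight 1/60
  (Z=2, X=2, Y=0) weight 1/15
  (Z=2, X=2, Y=1) weight 1/15
  (Z=3, X=0, Y=0) weight 1/12
  (Z=3, X=0, Y=1) weight 1/36
  (Z=3, X=2, Y=0) weight 1/18
  (Z=3, X=2, Y=1) weight 1/18
  (Z=4, X=0, Y=0) weight 1/20
  … 3 more
Group by Z:
  weight(Z=2) = 1/5
  weight(Z=3) = 2/9
  weight(Z=4) = 1/5
Total weight = 1/5 + 2/9 + 1/5 = 28/45
P(Z=2 | obs) = 1/5 / 28/45 = 9/28
P(Z=3 | obs) = 2/9 / 28/45 = 5/14
P(Z=4 | obs) = 1/5 / 28/45 = 9/28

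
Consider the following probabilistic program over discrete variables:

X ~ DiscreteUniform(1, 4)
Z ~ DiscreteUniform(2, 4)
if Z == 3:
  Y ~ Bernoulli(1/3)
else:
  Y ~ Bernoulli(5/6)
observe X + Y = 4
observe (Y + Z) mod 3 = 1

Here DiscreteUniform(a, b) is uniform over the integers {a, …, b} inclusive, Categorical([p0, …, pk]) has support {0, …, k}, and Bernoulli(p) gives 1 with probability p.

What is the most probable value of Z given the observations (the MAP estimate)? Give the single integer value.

Enumerate traces; 2 have nonzero weight after conditioning:
  (X=3, Z=3, Y=1) weight 1/36
  (X=4, Z=4, Y=0) weight 1/72
Group by Z:
  weight(Z=3) = 1/36
  weight(Z=4) = 1/72
Total weight = 1/36 + 1/72 = 1/24
P(Z=3 | obs) = 1/36 / 1/24 = 2/3
P(Z=4 | obs) = 1/72 / 1/24 = 1/3
argmax = 3

argmax_v P(Z = v | obs) = 3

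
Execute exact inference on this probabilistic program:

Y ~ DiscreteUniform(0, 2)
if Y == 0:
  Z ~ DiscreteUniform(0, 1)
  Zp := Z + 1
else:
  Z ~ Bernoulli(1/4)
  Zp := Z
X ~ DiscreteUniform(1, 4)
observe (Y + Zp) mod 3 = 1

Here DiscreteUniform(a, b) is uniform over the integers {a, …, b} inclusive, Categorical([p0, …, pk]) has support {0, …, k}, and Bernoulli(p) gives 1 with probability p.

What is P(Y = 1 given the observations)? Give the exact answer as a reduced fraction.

Enumerate traces; 8 have nonzero weight after conditioning:
  (Y=0, Z=0, X=1) weight 1/24
  (Y=0, Z=0, X=2) weight 1/24
  (Y=0, Z=0, X=3) weight 1/24
  (Y=0, Z=0, X=4) weight 1/24
  (Y=1, Z=0, X=1) weight 1/16
  (Y=1, Z=0, X=2) weight 1/16
  (Y=1, Z=0, X=3) weight 1/16
  (Y=1, Z=0, X=4) weight 1/16
Group by Y:
  weight(Y=0) = 1/6
  weight(Y=1) = 1/4
Total weight = 1/6 + 1/4 = 5/12
P(Y=0 | obs) = 1/6 / 5/12 = 2/5
P(Y=1 | obs) = 1/4 / 5/12 = 3/5

P(Y = 1 | obs) = 3/5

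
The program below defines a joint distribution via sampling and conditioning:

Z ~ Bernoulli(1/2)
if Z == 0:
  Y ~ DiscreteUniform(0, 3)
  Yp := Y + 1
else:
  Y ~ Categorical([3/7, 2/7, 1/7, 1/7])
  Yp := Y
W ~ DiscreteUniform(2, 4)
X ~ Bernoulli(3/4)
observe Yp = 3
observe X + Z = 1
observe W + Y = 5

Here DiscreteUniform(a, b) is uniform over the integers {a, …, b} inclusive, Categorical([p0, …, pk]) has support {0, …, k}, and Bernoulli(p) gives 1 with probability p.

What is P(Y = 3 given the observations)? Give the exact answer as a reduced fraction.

P(Y = 3 | obs) = 4/25

Enumerate traces; 2 have nonzero weight after conditioning:
  (Z=0, Y=2, W=3, X=1) weight 1/32
  (Z=1, Y=3, W=2, X=0) weight 1/168
Group by Y:
  weight(Y=2) = 1/32
  weight(Y=3) = 1/168
Total weight = 1/32 + 1/168 = 25/672
P(Y=2 | obs) = 1/32 / 25/672 = 21/25
P(Y=3 | obs) = 1/168 / 25/672 = 4/25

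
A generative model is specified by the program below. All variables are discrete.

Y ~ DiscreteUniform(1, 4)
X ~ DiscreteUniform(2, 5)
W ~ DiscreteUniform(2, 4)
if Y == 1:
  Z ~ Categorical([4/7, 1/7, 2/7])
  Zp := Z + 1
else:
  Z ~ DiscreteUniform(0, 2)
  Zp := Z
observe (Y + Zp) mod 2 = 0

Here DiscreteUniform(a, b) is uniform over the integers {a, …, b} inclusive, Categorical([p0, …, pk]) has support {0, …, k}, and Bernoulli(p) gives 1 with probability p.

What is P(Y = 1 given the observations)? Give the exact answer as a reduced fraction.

P(Y = 1 | obs) = 18/53

Enumerate traces; 84 have nonzero weight after conditioning:
  (Y=1, X=2, W=2, Z=0) weight 1/84
  (Y=1, X=2, W=2, Z=2) weight 1/168
  (Y=1, X=2, W=3, Z=0) weight 1/84
  (Y=1, X=2, W=3, Z=2) weight 1/168
  (Y=1, X=2, W=4, Z=0) weight 1/84
  (Y=1, X=2, W=4, Z=2) weight 1/168
  (Y=1, X=3, W=2, Z=0) weight 1/84
  (Y=1, X=3, W=2, Z=2) weight 1/168
  (Y=2, X=2, W=2, Z=0) weight 1/144
  (Y=3, X=2, W=2, Z=1) weight 1/144
  … 74 more
Group by Y:
  weight(Y=1) = 3/14
  weight(Y=2) = 1/6
  weight(Y=3) = 1/12
  weight(Y=4) = 1/6
Total weight = 3/14 + 1/6 + 1/12 + 1/6 = 53/84
P(Y=1 | obs) = 3/14 / 53/84 = 18/53
P(Y=2 | obs) = 1/6 / 53/84 = 14/53
P(Y=3 | obs) = 1/12 / 53/84 = 7/53
P(Y=4 | obs) = 1/6 / 53/84 = 14/53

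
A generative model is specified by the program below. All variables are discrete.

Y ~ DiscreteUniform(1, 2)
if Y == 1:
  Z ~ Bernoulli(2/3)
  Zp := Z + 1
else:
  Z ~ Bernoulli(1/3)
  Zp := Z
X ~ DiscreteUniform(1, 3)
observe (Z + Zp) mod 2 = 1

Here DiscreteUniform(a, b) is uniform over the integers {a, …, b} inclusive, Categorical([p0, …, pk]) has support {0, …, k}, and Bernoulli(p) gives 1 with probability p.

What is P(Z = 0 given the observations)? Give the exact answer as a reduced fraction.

Enumerate traces; 6 have nonzero weight after conditioning:
  (Y=1, Z=0, X=1) weight 1/18
  (Y=1, Z=0, X=2) weight 1/18
  (Y=1, Z=0, X=3) weight 1/18
  (Y=1, Z=1, X=1) weight 1/9
  (Y=1, Z=1, X=2) weight 1/9
  (Y=1, Z=1, X=3) weight 1/9
Group by Z:
  weight(Z=0) = 1/6
  weight(Z=1) = 1/3
Total weight = 1/6 + 1/3 = 1/2
P(Z=0 | obs) = 1/6 / 1/2 = 1/3
P(Z=1 | obs) = 1/3 / 1/2 = 2/3

P(Z = 0 | obs) = 1/3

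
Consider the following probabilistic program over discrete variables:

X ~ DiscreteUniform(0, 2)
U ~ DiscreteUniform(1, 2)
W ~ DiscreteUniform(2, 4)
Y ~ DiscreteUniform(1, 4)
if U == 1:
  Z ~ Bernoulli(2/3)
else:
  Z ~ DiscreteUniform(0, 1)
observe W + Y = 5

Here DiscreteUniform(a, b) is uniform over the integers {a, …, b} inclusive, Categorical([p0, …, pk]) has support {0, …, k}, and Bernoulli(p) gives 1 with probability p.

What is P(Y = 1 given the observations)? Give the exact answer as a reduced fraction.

Enumerate traces; 36 have nonzero weight after conditioning:
  (X=0, U=1, W=2, Y=3, Z=0) weight 1/216
  (X=0, U=1, W=2, Y=3, Z=1) weight 1/108
  (X=0, U=1, W=3, Y=2, Z=0) weight 1/216
  (X=0, U=1, W=3, Y=2, Z=1) weight 1/108
  (X=0, U=1, W=4, Y=1, Z=0) weight 1/216
  (X=0, U=1, W=4, Y=1, Z=1) weight 1/108
  (X=0, U=2, W=2, Y=3, Z=0) weight 1/144
  (X=0, U=2, W=2, Y=3, Z=1) weight 1/144
  … 28 more
Group by Y:
  weight(Y=1) = 1/12
  weight(Y=2) = 1/12
  weight(Y=3) = 1/12
Total weight = 1/12 + 1/12 + 1/12 = 1/4
P(Y=1 | obs) = 1/12 / 1/4 = 1/3
P(Y=2 | obs) = 1/12 / 1/4 = 1/3
P(Y=3 | obs) = 1/12 / 1/4 = 1/3

P(Y = 1 | obs) = 1/3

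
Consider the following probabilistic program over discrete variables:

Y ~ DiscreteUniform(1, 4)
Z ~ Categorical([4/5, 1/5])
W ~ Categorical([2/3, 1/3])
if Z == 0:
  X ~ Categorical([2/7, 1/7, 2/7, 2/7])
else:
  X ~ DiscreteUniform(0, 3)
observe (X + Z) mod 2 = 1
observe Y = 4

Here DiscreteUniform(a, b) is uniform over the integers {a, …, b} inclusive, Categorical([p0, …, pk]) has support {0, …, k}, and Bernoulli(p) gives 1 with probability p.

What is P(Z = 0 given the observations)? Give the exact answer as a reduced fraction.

P(Z = 0 | obs) = 24/31

Enumerate traces; 8 have nonzero weight after conditioning:
  (Y=4, Z=0, W=0, X=1) weight 2/105
  (Y=4, Z=0, W=0, X=3) weight 4/105
  (Y=4, Z=0, W=1, X=1) weight 1/105
  (Y=4, Z=0, W=1, X=3) weight 2/105
  (Y=4, Z=1, W=0, X=0) weight 1/120
  (Y=4, Z=1, W=0, X=2) weight 1/120
  (Y=4, Z=1, W=1, X=0) weight 1/240
  (Y=4, Z=1, W=1, X=2) weight 1/240
Group by Z:
  weight(Z=0) = 3/35
  weight(Z=1) = 1/40
Total weight = 3/35 + 1/40 = 31/280
P(Z=0 | obs) = 3/35 / 31/280 = 24/31
P(Z=1 | obs) = 1/40 / 31/280 = 7/31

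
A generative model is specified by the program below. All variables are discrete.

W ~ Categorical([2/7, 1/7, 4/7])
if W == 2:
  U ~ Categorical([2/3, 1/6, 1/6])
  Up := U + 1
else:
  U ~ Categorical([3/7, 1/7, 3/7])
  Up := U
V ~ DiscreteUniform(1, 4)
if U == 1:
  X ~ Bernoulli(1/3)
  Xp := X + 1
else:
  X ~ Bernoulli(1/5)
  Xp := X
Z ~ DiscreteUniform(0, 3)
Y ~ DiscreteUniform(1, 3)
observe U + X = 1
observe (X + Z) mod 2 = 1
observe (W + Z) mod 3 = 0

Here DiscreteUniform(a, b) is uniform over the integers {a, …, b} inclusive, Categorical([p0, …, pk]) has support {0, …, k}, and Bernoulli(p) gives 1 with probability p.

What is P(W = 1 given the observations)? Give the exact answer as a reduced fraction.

P(W = 1 | obs) = 27/281

Enumerate traces; 48 have nonzero weight after conditioning:
  (W=0, U=0, V=1, X=1, Z=0, Y=1) weight 1/1960
  (W=0, U=0, V=1, X=1, Z=0, Y=2) weight 1/1960
  (W=0, U=0, V=1, X=1, Z=0, Y=3) weight 1/1960
  (W=0, U=0, V=2, X=1, Z=0, Y=1) weight 1/1960
  (W=0, U=0, V=2, X=1, Z=0, Y=2) weight 1/1960
  (W=0, U=0, V=2, X=1, Z=0, Y=3) weight 1/1960
  (W=0, U=0, V=3, X=1, Z=0, Y=1) weight 1/1960
  (W=0, U=0, V=3, X=1, Z=0, Y=2) weight 1/1960
  (W=1, U=0, V=1, X=1, Z=2, Y=1) weight 1/3920
  (W=2, U=1, V=1, X=0, Z=1, Y=1) weight 1/756
  … 38 more
Group by W:
  weight(W=0) = 19/1470
  weight(W=1) = 3/980
  weight(W=2) = 1/63
Total weight = 19/1470 + 3/980 + 1/63 = 281/8820
P(W=0 | obs) = 19/1470 / 281/8820 = 114/281
P(W=1 | obs) = 3/980 / 281/8820 = 27/281
P(W=2 | obs) = 1/63 / 281/8820 = 140/281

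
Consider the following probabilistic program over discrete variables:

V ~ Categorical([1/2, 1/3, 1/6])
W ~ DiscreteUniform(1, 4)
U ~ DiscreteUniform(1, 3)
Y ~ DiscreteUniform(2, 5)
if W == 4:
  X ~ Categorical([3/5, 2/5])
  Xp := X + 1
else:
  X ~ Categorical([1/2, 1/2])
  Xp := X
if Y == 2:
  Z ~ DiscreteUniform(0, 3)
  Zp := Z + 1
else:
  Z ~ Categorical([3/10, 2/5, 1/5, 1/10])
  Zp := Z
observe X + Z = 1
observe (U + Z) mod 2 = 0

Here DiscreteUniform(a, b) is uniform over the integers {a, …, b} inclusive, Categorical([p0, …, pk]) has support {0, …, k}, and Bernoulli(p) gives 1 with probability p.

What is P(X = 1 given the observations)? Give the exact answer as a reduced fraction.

Enumerate traces; 144 have nonzero weight after conditioning:
  (V=0, W=1, U=1, Y=2, X=0, Z=1) weight 1/768
  (V=0, W=1, U=1, Y=3, X=0, Z=1) weight 1/480
  (V=0, W=1, U=1, Y=4, X=0, Z=1) weight 1/480
  (V=0, W=1, U=1, Y=5, X=0, Z=1) weight 1/480
  (V=0, W=1, U=2, Y=2, X=1, Z=0) weight 1/768
  (V=0, W=1, U=2, Y=3, X=1, Z=0) weight 1/640
  (V=0, W=1, U=2, Y=4, X=1, Z=0) weight 1/640
  (V=0, W=1, U=2, Y=5, X=1, Z=0) weight 1/640
  … 136 more
Group by X:
  weight(X=0) = 203/1600
  weight(X=1) = 437/9600
Total weight = 203/1600 + 437/9600 = 331/1920
P(X=0 | obs) = 203/1600 / 331/1920 = 1218/1655
P(X=1 | obs) = 437/9600 / 331/1920 = 437/1655

P(X = 1 | obs) = 437/1655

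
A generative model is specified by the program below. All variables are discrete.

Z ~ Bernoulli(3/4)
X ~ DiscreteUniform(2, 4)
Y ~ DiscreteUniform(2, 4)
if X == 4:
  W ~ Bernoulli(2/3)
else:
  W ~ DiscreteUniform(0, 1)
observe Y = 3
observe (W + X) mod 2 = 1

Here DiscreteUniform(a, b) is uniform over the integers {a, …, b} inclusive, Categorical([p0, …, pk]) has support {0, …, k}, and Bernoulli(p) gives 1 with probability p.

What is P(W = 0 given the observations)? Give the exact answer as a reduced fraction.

P(W = 0 | obs) = 3/10

Enumerate traces; 6 have nonzero weight after conditioning:
  (Z=0, X=2, Y=3, W=1) weight 1/72
  (Z=0, X=3, Y=3, W=0) weight 1/72
  (Z=0, X=4, Y=3, W=1) weight 1/54
  (Z=1, X=2, Y=3, W=1) weight 1/24
  (Z=1, X=3, Y=3, W=0) weight 1/24
  (Z=1, X=4, Y=3, W=1) weight 1/18
Group by W:
  weight(W=0) = 1/18
  weight(W=1) = 7/54
Total weight = 1/18 + 7/54 = 5/27
P(W=0 | obs) = 1/18 / 5/27 = 3/10
P(W=1 | obs) = 7/54 / 5/27 = 7/10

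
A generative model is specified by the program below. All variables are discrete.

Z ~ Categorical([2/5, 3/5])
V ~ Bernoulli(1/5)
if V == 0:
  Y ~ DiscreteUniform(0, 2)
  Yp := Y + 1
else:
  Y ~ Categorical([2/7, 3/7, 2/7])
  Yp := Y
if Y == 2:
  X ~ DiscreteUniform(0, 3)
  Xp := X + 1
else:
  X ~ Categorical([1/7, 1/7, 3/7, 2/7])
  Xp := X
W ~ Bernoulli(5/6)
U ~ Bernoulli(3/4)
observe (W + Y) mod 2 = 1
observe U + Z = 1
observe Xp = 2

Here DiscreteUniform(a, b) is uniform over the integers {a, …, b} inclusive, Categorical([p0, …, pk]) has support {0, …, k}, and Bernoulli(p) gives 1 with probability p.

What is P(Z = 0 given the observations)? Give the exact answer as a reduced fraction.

P(Z = 0 | obs) = 2/3

Enumerate traces; 12 have nonzero weight after conditioning:
  (Z=0, V=0, Y=0, X=2, W=1, U=1) weight 1/35
  (Z=0, V=0, Y=1, X=2, W=0, U=1) weight 1/175
  (Z=0, V=0, Y=2, X=1, W=1, U=1) weight 1/60
  (Z=0, V=1, Y=0, X=2, W=1, U=1) weight 3/490
  (Z=0, V=1, Y=1, X=2, W=0, U=1) weight 9/4900
  (Z=0, V=1, Y=2, X=1, W=1, U=1) weight 1/280
  (Z=1, V=0, Y=0, X=2, W=1, U=0) weight 1/70
  (Z=1, V=0, Y=1, X=2, W=0, U=0) weight 1/350
  … 4 more
Group by Z:
  weight(Z=0) = 1837/29400
  weight(Z=1) = 1837/58800
Total weight = 1837/29400 + 1837/58800 = 1837/19600
P(Z=0 | obs) = 1837/29400 / 1837/19600 = 2/3
P(Z=1 | obs) = 1837/58800 / 1837/19600 = 1/3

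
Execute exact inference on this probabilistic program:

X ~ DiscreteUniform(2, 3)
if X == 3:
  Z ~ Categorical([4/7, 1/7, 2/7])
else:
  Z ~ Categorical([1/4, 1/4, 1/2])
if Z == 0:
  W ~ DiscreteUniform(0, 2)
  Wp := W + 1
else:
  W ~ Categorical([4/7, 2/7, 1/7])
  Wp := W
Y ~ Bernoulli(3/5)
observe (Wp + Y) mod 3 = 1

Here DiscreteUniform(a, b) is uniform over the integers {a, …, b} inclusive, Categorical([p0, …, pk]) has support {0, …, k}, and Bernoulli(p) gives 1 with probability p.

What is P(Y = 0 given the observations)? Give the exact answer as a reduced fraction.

Enumerate traces; 12 have nonzero weight after conditioning:
  (X=2, Z=0, W=0, Y=0) weight 1/60
  (X=2, Z=0, W=2, Y=1) weight 1/40
  (X=2, Z=1, W=0, Y=1) weight 3/70
  (X=2, Z=1, W=1, Y=0) weight 1/70
  (X=2, Z=2, W=0, Y=1) weight 3/35
  (X=2, Z=2, W=1, Y=0) weight 1/35
  (X=3, Z=0, W=0, Y=0) weight 4/105
  (X=3, Z=0, W=2, Y=1) weight 2/35
  … 4 more
Group by Y:
  weight(Y=0) = 359/2940
  weight(Y=1) = 557/1960
Total weight = 359/2940 + 557/1960 = 2389/5880
P(Y=0 | obs) = 359/2940 / 2389/5880 = 718/2389
P(Y=1 | obs) = 557/1960 / 2389/5880 = 1671/2389

P(Y = 0 | obs) = 718/2389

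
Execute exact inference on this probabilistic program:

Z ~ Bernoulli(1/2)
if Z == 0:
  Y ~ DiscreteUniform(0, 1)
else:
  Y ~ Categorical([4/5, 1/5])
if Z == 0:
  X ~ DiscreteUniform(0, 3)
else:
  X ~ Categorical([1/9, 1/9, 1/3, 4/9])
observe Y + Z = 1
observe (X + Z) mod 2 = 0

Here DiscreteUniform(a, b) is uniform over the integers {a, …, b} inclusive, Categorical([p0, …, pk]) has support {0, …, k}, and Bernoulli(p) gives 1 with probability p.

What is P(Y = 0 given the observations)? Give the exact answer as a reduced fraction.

Enumerate traces; 4 have nonzero weight after conditioning:
  (Z=0, Y=1, X=0) weight 1/16
  (Z=0, Y=1, X=2) weight 1/16
  (Z=1, Y=0, X=1) weight 2/45
  (Z=1, Y=0, X=3) weight 8/45
Group by Y:
  weight(Y=0) = 2/9
  weight(Y=1) = 1/8
Total weight = 2/9 + 1/8 = 25/72
P(Y=0 | obs) = 2/9 / 25/72 = 16/25
P(Y=1 | obs) = 1/8 / 25/72 = 9/25

P(Y = 0 | obs) = 16/25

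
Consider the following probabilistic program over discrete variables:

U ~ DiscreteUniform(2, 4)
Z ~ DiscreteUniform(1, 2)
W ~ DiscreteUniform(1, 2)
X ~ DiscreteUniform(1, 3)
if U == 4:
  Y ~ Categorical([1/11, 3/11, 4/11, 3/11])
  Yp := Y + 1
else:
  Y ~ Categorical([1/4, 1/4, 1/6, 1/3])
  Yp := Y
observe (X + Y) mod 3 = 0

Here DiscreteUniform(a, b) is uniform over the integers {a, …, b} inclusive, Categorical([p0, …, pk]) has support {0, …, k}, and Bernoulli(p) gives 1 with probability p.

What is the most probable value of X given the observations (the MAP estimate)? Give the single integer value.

Enumerate traces; 48 have nonzero weight after conditioning:
  (U=2, Z=1, W=1, X=1, Y=2) weight 1/216
  (U=2, Z=1, W=1, X=2, Y=1) weight 1/144
  (U=2, Z=1, W=1, X=3, Y=0) weight 1/144
  (U=2, Z=1, W=1, X=3, Y=3) weight 1/108
  (U=2, Z=1, W=2, X=1, Y=2) weight 1/216
  (U=2, Z=1, W=2, X=2, Y=1) weight 1/144
  (U=2, Z=1, W=2, X=3, Y=0) weight 1/144
  (U=2, Z=1, W=2, X=3, Y=3) weight 1/108
  … 40 more
Group by X:
  weight(X=1) = 23/297
  weight(X=2) = 17/198
  weight(X=3) = 101/594
Total weight = 23/297 + 17/198 + 101/594 = 1/3
P(X=1 | obs) = 23/297 / 1/3 = 23/99
P(X=2 | obs) = 17/198 / 1/3 = 17/66
P(X=3 | obs) = 101/594 / 1/3 = 101/198
argmax = 3

argmax_v P(X = v | obs) = 3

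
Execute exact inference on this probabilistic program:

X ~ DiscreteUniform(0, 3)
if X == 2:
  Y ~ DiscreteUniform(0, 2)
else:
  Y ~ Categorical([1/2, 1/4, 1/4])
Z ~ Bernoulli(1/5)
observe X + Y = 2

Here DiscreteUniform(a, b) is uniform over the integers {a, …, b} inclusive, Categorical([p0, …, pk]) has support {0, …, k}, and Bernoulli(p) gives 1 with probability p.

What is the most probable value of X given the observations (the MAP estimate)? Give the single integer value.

argmax_v P(X = v | obs) = 2

Enumerate traces; 6 have nonzero weight after conditioning:
  (X=0, Y=2, Z=0) weight 1/20
  (X=0, Y=2, Z=1) weight 1/80
  (X=1, Y=1, Z=0) weight 1/20
  (X=1, Y=1, Z=1) weight 1/80
  (X=2, Y=0, Z=0) weight 1/15
  (X=2, Y=0, Z=1) weight 1/60
Group by X:
  weight(X=0) = 1/16
  weight(X=1) = 1/16
  weight(X=2) = 1/12
Total weight = 1/16 + 1/16 + 1/12 = 5/24
P(X=0 | obs) = 1/16 / 5/24 = 3/10
P(X=1 | obs) = 1/16 / 5/24 = 3/10
P(X=2 | obs) = 1/12 / 5/24 = 2/5
argmax = 2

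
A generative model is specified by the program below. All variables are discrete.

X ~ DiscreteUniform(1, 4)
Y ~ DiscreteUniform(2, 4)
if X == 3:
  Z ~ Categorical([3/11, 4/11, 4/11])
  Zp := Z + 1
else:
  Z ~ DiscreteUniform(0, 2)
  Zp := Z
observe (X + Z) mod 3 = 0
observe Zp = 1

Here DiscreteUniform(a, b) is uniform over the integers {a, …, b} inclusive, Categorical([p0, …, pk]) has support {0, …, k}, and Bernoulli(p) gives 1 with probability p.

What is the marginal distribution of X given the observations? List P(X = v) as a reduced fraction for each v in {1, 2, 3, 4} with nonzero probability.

Enumerate traces; 6 have nonzero weight after conditioning:
  (X=2, Y=2, Z=1) weight 1/36
  (X=2, Y=3, Z=1) weight 1/36
  (X=2, Y=4, Z=1) weight 1/36
  (X=3, Y=2, Z=0) weight 1/44
  (X=3, Y=3, Z=0) weight 1/44
  (X=3, Y=4, Z=0) weight 1/44
Group by X:
  weight(X=2) = 1/12
  weight(X=3) = 3/44
Total weight = 1/12 + 3/44 = 5/33
P(X=2 | obs) = 1/12 / 5/33 = 11/20
P(X=3 | obs) = 3/44 / 5/33 = 9/20

P(X=2) = 11/20, P(X=3) = 9/20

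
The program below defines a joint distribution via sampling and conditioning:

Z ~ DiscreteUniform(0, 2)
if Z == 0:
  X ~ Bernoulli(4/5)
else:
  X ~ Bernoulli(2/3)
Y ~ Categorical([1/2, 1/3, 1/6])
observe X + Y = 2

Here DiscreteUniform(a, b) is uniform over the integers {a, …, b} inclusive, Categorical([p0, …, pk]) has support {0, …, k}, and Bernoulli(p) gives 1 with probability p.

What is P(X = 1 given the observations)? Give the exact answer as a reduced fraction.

P(X = 1 | obs) = 64/77

Enumerate traces; 6 have nonzero weight after conditioning:
  (Z=0, X=0, Y=2) weight 1/90
  (Z=0, X=1, Y=1) weight 4/45
  (Z=1, X=0, Y=2) weight 1/54
  (Z=1, X=1, Y=1) weight 2/27
  (Z=2, X=0, Y=2) weight 1/54
  (Z=2, X=1, Y=1) weight 2/27
Group by X:
  weight(X=0) = 13/270
  weight(X=1) = 32/135
Total weight = 13/270 + 32/135 = 77/270
P(X=0 | obs) = 13/270 / 77/270 = 13/77
P(X=1 | obs) = 32/135 / 77/270 = 64/77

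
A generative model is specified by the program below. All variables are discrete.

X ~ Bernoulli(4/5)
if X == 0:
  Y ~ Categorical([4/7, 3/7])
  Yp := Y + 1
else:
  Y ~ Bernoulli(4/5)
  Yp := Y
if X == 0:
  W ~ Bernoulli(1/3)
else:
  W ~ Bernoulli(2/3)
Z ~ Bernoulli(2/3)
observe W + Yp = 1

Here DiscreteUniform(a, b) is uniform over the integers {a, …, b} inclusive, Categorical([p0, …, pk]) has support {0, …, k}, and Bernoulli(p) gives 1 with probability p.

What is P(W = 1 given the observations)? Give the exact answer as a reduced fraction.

P(W = 1 | obs) = 7/26

Enumerate traces; 6 have nonzero weight after conditioning:
  (X=0, Y=0, W=0, Z=0) weight 8/315
  (X=0, Y=0, W=0, Z=1) weight 16/315
  (X=1, Y=0, W=1, Z=0) weight 8/225
  (X=1, Y=0, W=1, Z=1) weight 16/225
  (X=1, Y=1, W=0, Z=0) weight 16/225
  (X=1, Y=1, W=0, Z=1) weight 32/225
Group by W:
  weight(W=0) = 152/525
  weight(W=1) = 8/75
Total weight = 152/525 + 8/75 = 208/525
P(W=0 | obs) = 152/525 / 208/525 = 19/26
P(W=1 | obs) = 8/75 / 208/525 = 7/26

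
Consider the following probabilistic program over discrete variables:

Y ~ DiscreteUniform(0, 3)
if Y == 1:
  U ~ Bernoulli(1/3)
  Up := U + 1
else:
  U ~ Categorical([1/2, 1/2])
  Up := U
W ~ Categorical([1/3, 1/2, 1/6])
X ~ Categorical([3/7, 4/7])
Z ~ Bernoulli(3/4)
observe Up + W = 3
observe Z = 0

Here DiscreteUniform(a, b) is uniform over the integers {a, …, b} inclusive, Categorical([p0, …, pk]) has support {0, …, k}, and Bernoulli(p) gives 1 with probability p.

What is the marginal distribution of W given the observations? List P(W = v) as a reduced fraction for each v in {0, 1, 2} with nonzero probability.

Enumerate traces; 10 have nonzero weight after conditioning:
  (Y=0, U=1, W=2, X=0, Z=0) weight 1/448
  (Y=0, U=1, W=2, X=1, Z=0) weight 1/336
  (Y=1, U=0, W=2, X=0, Z=0) weight 1/336
  (Y=1, U=0, W=2, X=1, Z=0) weight 1/252
  (Y=1, U=1, W=1, X=0, Z=0) weight 1/224
  (Y=1, U=1, W=1, X=1, Z=0) weight 1/168
  (Y=2, U=1, W=2, X=0, Z=0) weight 1/448
  (Y=2, U=1, W=2, X=1, Z=0) weight 1/336
  … 2 more
Group by W:
  weight(W=1) = 1/96
  weight(W=2) = 13/576
Total weight = 1/96 + 13/576 = 19/576
P(W=1 | obs) = 1/96 / 19/576 = 6/19
P(W=2 | obs) = 13/576 / 19/576 = 13/19

P(W=1) = 6/19, P(W=2) = 13/19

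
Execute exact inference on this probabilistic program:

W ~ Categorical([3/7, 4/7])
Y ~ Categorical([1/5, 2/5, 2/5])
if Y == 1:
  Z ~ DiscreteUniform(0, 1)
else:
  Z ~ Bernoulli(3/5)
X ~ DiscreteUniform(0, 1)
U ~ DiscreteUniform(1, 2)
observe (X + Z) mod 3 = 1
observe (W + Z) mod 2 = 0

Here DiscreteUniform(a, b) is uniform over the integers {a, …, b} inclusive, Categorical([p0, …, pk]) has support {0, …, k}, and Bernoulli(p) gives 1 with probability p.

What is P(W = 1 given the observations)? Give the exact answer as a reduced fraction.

P(W = 1 | obs) = 56/89

Enumerate traces; 12 have nonzero weight after conditioning:
  (W=0, Y=0, Z=0, X=1, U=1) weight 3/350
  (W=0, Y=0, Z=0, X=1, U=2) weight 3/350
  (W=0, Y=1, Z=0, X=1, U=1) weight 3/140
  (W=0, Y=1, Z=0, X=1, U=2) weight 3/140
  (W=0, Y=2, Z=0, X=1, U=1) weight 3/175
  (W=0, Y=2, Z=0, X=1, U=2) weight 3/175
  (W=1, Y=0, Z=1, X=0, U=1) weight 3/175
  (W=1, Y=0, Z=1, X=0, U=2) weight 3/175
  … 4 more
Group by W:
  weight(W=0) = 33/350
  weight(W=1) = 4/25
Total weight = 33/350 + 4/25 = 89/350
P(W=0 | obs) = 33/350 / 89/350 = 33/89
P(W=1 | obs) = 4/25 / 89/350 = 56/89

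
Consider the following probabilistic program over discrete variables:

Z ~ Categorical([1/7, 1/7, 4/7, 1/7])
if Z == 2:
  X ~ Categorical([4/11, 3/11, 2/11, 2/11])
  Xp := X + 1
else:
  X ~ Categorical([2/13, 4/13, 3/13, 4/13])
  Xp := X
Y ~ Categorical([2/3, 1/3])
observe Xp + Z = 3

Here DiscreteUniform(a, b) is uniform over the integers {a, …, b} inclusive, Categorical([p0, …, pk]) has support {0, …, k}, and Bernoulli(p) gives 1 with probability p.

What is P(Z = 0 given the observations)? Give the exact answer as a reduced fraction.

P(Z = 0 | obs) = 44/307

Enumerate traces; 8 have nonzero weight after conditioning:
  (Z=0, X=3, Y=0) weight 8/273
  (Z=0, X=3, Y=1) weight 4/273
  (Z=1, X=2, Y=0) weight 2/91
  (Z=1, X=2, Y=1) weight 1/91
  (Z=2, X=0, Y=0) weight 32/231
  (Z=2, X=0, Y=1) weight 16/231
  (Z=3, X=0, Y=0) weight 4/273
  (Z=3, X=0, Y=1) weight 2/273
Group by Z:
  weight(Z=0) = 4/91
  weight(Z=1) = 3/91
  weight(Z=2) = 16/77
  weight(Z=3) = 2/91
Total weight = 4/91 + 3/91 + 16/77 + 2/91 = 307/1001
P(Z=0 | obs) = 4/91 / 307/1001 = 44/307
P(Z=1 | obs) = 3/91 / 307/1001 = 33/307
P(Z=2 | obs) = 16/77 / 307/1001 = 208/307
P(Z=3 | obs) = 2/91 / 307/1001 = 22/307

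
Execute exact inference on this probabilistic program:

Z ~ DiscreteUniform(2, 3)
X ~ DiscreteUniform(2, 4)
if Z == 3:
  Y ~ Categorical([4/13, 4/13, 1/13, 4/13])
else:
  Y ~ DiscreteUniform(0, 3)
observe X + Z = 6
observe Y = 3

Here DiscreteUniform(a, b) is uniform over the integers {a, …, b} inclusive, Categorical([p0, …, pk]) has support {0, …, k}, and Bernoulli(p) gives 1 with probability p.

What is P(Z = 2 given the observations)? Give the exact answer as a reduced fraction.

Enumerate traces; 2 have nonzero weight after conditioning:
  (Z=2, X=4, Y=3) weight 1/24
  (Z=3, X=3, Y=3) weight 2/39
Group by Z:
  weight(Z=2) = 1/24
  weight(Z=3) = 2/39
Total weight = 1/24 + 2/39 = 29/312
P(Z=2 | obs) = 1/24 / 29/312 = 13/29
P(Z=3 | obs) = 2/39 / 29/312 = 16/29

P(Z = 2 | obs) = 13/29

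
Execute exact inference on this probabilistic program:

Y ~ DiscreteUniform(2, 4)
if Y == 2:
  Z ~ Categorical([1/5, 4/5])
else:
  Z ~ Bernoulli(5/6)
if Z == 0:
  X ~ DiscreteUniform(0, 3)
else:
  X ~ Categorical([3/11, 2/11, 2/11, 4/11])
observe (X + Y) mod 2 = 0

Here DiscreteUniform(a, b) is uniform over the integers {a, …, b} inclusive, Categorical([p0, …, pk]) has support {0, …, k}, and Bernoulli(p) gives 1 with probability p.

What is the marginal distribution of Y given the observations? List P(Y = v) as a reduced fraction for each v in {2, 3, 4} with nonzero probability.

P(Y=2) = 51/161, P(Y=3) = 355/966, P(Y=4) = 305/966

Enumerate traces; 12 have nonzero weight after conditioning:
  (Y=2, Z=0, X=0) weight 1/60
  (Y=2, Z=0, X=2) weight 1/60
  (Y=2, Z=1, X=0) weight 4/55
  (Y=2, Z=1, X=2) weight 8/165
  (Y=3, Z=0, X=1) weight 1/72
  (Y=3, Z=0, X=3) weight 1/72
  (Y=3, Z=1, X=1) weight 5/99
  (Y=3, Z=1, X=3) weight 10/99
  (Y=4, Z=0, X=0) weight 1/72
  … 3 more
Group by Y:
  weight(Y=2) = 17/110
  weight(Y=3) = 71/396
  weight(Y=4) = 61/396
Total weight = 17/110 + 71/396 + 61/396 = 161/330
P(Y=2 | obs) = 17/110 / 161/330 = 51/161
P(Y=3 | obs) = 71/396 / 161/330 = 355/966
P(Y=4 | obs) = 61/396 / 161/330 = 305/966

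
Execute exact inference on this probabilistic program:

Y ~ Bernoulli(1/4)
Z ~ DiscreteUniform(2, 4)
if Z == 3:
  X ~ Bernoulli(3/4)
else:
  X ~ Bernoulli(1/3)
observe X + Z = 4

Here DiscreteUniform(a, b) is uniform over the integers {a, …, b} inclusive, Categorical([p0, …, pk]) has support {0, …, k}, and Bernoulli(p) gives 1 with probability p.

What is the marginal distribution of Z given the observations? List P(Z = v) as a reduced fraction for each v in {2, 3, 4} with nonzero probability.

P(Z=3) = 9/17, P(Z=4) = 8/17

Enumerate traces; 4 have nonzero weight after conditioning:
  (Y=0, Z=3, X=1) weight 3/16
  (Y=0, Z=4, X=0) weight 1/6
  (Y=1, Z=3, X=1) weight 1/16
  (Y=1, Z=4, X=0) weight 1/18
Group by Z:
  weight(Z=3) = 1/4
  weight(Z=4) = 2/9
Total weight = 1/4 + 2/9 = 17/36
P(Z=3 | obs) = 1/4 / 17/36 = 9/17
P(Z=4 | obs) = 2/9 / 17/36 = 8/17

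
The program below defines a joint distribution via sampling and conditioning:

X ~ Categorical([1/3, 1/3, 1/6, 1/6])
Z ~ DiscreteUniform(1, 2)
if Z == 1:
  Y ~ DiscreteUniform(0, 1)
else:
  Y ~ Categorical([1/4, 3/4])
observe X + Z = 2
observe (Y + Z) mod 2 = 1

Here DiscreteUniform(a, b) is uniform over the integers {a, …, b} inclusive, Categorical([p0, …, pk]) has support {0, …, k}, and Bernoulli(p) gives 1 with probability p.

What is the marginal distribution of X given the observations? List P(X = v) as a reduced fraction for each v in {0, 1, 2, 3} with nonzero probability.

P(X=0) = 3/5, P(X=1) = 2/5

Enumerate traces; 2 have nonzero weight after conditioning:
  (X=0, Z=2, Y=1) weight 1/8
  (X=1, Z=1, Y=0) weight 1/12
Group by X:
  weight(X=0) = 1/8
  weight(X=1) = 1/12
Total weight = 1/8 + 1/12 = 5/24
P(X=0 | obs) = 1/8 / 5/24 = 3/5
P(X=1 | obs) = 1/12 / 5/24 = 2/5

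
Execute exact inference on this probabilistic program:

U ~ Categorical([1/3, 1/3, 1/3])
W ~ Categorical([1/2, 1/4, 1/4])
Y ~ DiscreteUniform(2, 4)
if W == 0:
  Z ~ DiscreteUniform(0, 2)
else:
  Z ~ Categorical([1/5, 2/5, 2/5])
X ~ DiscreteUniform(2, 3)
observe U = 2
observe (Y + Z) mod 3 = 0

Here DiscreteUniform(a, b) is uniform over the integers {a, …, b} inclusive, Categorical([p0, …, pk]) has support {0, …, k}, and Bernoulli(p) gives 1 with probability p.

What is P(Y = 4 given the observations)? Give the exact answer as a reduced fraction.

P(Y = 4 | obs) = 11/30

Enumerate traces; 18 have nonzero weight after conditioning:
  (U=2, W=0, Y=2, Z=1, X=2) weight 1/108
  (U=2, W=0, Y=2, Z=1, X=3) weight 1/108
  (U=2, W=0, Y=3, Z=0, X=2) weight 1/108
  (U=2, W=0, Y=3, Z=0, X=3) weight 1/108
  (U=2, W=0, Y=4, Z=2, X=2) weight 1/108
  (U=2, W=0, Y=4, Z=2, X=3) weight 1/108
  (U=2, W=1, Y=2, Z=1, X=2) weight 1/180
  (U=2, W=1, Y=2, Z=1, X=3) weight 1/180
  … 10 more
Group by Y:
  weight(Y=2) = 11/270
  weight(Y=3) = 4/135
  weight(Y=4) = 11/270
Total weight = 11/270 + 4/135 + 11/270 = 1/9
P(Y=2 | obs) = 11/270 / 1/9 = 11/30
P(Y=3 | obs) = 4/135 / 1/9 = 4/15
P(Y=4 | obs) = 11/270 / 1/9 = 11/30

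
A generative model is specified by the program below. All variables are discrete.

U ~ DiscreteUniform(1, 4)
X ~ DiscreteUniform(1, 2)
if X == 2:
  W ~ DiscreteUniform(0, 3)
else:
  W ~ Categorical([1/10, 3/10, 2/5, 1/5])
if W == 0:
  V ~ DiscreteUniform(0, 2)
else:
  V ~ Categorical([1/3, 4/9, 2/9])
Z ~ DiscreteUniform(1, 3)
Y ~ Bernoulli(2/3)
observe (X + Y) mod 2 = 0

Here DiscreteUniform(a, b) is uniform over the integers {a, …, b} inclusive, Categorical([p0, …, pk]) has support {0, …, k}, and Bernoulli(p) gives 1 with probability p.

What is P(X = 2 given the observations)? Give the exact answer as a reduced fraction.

P(X = 2 | obs) = 1/3

Enumerate traces; 288 have nonzero weight after conditioning:
  (U=1, X=1, W=0, V=0, Z=1, Y=1) weight 1/1080
  (U=1, X=1, W=0, V=0, Z=2, Y=1) weight 1/1080
  (U=1, X=1, W=0, V=0, Z=3, Y=1) weight 1/1080
  (U=1, X=1, W=0, V=1, Z=1, Y=1) weight 1/1080
  (U=1, X=1, W=0, V=1, Z=2, Y=1) weight 1/1080
  (U=1, X=1, W=0, V=1, Z=3, Y=1) weight 1/1080
  (U=1, X=1, W=0, V=2, Z=1, Y=1) weight 1/1080
  (U=1, X=1, W=0, V=2, Z=2, Y=1) weight 1/1080
  (U=1, X=2, W=0, V=0, Z=1, Y=0) weight 1/864
  … 279 more
Group by X:
  weight(X=1) = 1/3
  weight(X=2) = 1/6
Total weight = 1/3 + 1/6 = 1/2
P(X=1 | obs) = 1/3 / 1/2 = 2/3
P(X=2 | obs) = 1/6 / 1/2 = 1/3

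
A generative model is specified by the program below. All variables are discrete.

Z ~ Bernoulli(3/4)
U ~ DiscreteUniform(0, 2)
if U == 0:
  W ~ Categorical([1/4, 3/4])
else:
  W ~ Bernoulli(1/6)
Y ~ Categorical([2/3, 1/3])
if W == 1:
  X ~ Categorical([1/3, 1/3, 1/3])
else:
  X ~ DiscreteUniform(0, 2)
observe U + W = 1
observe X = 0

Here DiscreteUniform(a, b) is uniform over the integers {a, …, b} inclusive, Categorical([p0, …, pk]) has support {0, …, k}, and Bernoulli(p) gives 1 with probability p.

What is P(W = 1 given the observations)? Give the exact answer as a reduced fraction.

P(W = 1 | obs) = 9/19

Enumerate traces; 8 have nonzero weight after conditioning:
  (Z=0, U=0, W=1, Y=0, X=0) weight 1/72
  (Z=0, U=0, W=1, Y=1, X=0) weight 1/144
  (Z=0, U=1, W=0, Y=0, X=0) weight 5/324
  (Z=0, U=1, W=0, Y=1, X=0) weight 5/648
  (Z=1, U=0, W=1, Y=0, X=0) weight 1/24
  (Z=1, U=0, W=1, Y=1, X=0) weight 1/48
  (Z=1, U=1, W=0, Y=0, X=0) weight 5/108
  (Z=1, U=1, W=0, Y=1, X=0) weight 5/216
Group by W:
  weight(W=0) = 5/54
  weight(W=1) = 1/12
Total weight = 5/54 + 1/12 = 19/108
P(W=0 | obs) = 5/54 / 19/108 = 10/19
P(W=1 | obs) = 1/12 / 19/108 = 9/19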